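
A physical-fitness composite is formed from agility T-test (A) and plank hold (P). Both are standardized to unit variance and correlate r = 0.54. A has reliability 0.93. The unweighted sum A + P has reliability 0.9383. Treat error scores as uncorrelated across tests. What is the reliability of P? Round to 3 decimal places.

0.880

Var(A+P) = 2 + 2·0.54 = 3.080.
True-score variance = ρ_A + ρ_P + 2·0.54, so 0.9383 = (0.93 + ρ_P + 1.08) / 3.080.
ρ_P = 0.9383·3.080 − 0.93 − 1.08 = 0.880.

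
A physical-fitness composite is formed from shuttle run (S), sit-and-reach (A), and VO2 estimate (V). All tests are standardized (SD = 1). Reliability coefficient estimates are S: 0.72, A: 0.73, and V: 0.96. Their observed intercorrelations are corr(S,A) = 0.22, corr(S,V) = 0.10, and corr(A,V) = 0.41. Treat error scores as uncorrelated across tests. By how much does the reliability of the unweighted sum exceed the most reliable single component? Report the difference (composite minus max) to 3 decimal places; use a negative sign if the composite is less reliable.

-0.092

Var(sum) = 3 + 1.46 = 4.46; true-score variance = 2.41 + 1.46 = 3.87; composite reliability = 0.8677.
Max component reliability = 0.9600.
Difference = 0.8677 − 0.9600 = -0.092.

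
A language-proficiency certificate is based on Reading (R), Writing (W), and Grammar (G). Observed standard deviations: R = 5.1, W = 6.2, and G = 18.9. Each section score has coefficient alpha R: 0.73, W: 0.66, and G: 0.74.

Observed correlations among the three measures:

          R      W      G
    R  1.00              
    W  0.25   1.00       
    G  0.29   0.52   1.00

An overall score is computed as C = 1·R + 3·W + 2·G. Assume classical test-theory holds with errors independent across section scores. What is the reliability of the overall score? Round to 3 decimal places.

Var(C) = 5.1² + 3²·6.2² + 2²·18.9² + 2·[3·5.1·6.2·0.25 + 2·5.1·18.9·0.29 + 6·6.2·18.9·0.52] = 1800.81 + 890.446 = 2691.26.
Because errors are independent across components, Cov(Tᵢ,Tⱼ) = Cov(Xᵢ,Xⱼ); the off-diagonal part of the true-score variance is the same as above.
True-score variance = [5.1²·0.73 + 3²·6.2²·0.66 + 2²·18.9²·0.74] + 890.446 = 1304.66 + 890.446 = 2195.11.
Reliability = 2195.11 / 2691.26 = 0.816.

0.816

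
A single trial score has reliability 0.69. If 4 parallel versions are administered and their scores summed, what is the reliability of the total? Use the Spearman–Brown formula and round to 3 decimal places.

ρ_k = kρ / (1 + (k−1)ρ) = 4·0.69 / (1 + 3·0.69) = 2.760 / 3.070 = 0.899.

0.899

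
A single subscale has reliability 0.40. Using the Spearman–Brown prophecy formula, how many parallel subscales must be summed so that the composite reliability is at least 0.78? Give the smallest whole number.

k ≥ ρ*(1−ρ₁)/(ρ₁(1−ρ*)) = 0.78·0.60 / (0.40·0.22) = 5.318.
Smallest integer k = 6.

6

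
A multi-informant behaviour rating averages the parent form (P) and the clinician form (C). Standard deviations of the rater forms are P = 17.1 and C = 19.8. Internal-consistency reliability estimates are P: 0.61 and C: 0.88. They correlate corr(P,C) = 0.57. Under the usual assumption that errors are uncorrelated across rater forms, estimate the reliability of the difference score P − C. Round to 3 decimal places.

0.460

Var(P−C) = 17.1² + 19.8² − 2·17.1·19.8·0.57 = 684.45 − 385.981 = 298.469.
Under uncorrelated errors the observed covariances equal the true-score covariances, so only the own-variance terms attenuate.
True-score variance = [17.1²·0.61 + 19.8²·0.88] − 385.981 = 523.365 − 385.981 = 137.384.
Reliability = 137.384 / 298.469 = 0.460.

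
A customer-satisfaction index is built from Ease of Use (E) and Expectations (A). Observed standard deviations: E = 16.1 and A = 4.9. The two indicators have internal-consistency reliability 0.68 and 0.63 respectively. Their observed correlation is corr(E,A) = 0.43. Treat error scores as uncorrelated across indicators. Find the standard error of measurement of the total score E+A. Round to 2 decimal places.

9.58

Var(total) = 283.22 + 67.8454 = 351.065.
True-score variance = 191.389 + 67.8454 = 259.235, so reliability = 0.7384.
Error variance = 351.065 − 259.235 = 91.8309; SEM = √91.8309 = 9.58.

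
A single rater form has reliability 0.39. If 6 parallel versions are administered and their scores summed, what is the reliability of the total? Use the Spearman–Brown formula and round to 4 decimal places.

0.7932

ρ_k = kρ / (1 + (k−1)ρ) = 6·0.39 / (1 + 5·0.39) = 2.340 / 2.950 = 0.7932.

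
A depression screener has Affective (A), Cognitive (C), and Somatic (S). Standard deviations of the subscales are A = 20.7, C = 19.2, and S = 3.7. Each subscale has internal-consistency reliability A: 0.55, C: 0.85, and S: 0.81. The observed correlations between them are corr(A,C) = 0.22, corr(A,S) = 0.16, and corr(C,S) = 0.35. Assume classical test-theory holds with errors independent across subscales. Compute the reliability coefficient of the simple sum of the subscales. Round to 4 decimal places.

0.7635

Var(A+C+S) = 20.7² + 19.2² + 3.7² + 2·[20.7·19.2·0.22 + 20.7·3.7·0.16 + 19.2·3.7·0.35] = 810.82 + 249.11 = 1059.93.
With uncorrelated errors the cross-covariances are all true-score covariance, so they carry over unchanged; only the diagonal terms shrink to ρᵢσᵢ².
True-score variance = [20.7²·0.55 + 19.2²·0.85 + 3.7²·0.81] + 249.11 = 560.102 + 249.11 = 809.213.
Reliability = 809.213 / 1059.93 = 0.7635.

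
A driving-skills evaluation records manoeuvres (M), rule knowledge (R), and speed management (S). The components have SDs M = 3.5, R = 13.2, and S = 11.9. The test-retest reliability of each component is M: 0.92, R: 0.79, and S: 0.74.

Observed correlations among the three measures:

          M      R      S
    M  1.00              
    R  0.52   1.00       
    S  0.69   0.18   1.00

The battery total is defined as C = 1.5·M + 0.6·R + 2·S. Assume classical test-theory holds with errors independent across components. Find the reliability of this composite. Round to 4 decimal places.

0.8270

Var(C) = 1.5²·3.5² + 0.6²·13.2² + 2²·11.9² + 2·[0.9·3.5·13.2·0.52 + 3·3.5·11.9·0.69 + 1.2·13.2·11.9·0.18] = 656.729 + 283.533 = 940.262.
Under uncorrelated errors the observed covariances equal the true-score covariances, so only the own-variance terms attenuate.
True-score variance = [1.5²·3.5²·0.92 + 0.6²·13.2²·0.79 + 2²·11.9²·0.74] + 283.533 = 494.077 + 283.533 = 777.61.
Reliability = 777.61 / 940.262 = 0.8270.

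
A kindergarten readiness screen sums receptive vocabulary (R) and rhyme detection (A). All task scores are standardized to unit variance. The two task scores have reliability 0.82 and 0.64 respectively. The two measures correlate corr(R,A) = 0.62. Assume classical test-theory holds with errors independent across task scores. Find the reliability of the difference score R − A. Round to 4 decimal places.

0.2895

Var(R−A) = 1 + 1 − 2·0.62 = 2 − 1.24 = 0.76.
Because errors are independent across components, Cov(Tᵢ,Tⱼ) = Cov(Xᵢ,Xⱼ); the off-diagonal part of the true-score variance is the same as above.
True-score variance = [0.82 + 0.64] − 1.24 = 1.46 − 1.24 = 0.22.
Reliability = 0.22 / 0.76 = 0.2895.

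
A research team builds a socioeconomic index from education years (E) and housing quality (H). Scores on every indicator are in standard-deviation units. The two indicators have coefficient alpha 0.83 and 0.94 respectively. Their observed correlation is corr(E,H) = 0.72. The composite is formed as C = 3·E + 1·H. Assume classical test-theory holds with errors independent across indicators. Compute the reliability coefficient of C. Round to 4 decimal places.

0.8890

Var(C) = 3² + 1 + 2·[3·0.72] = 10 + 4.32 = 14.32.
With uncorrelated errors the cross-covariances are all true-score covariance, so they carry over unchanged; only the diagonal terms shrink to ρᵢσᵢ².
True-score variance = [3²·0.83 + 0.94] + 4.32 = 8.41 + 4.32 = 12.73.
Reliability = 12.73 / 14.32 = 0.8890.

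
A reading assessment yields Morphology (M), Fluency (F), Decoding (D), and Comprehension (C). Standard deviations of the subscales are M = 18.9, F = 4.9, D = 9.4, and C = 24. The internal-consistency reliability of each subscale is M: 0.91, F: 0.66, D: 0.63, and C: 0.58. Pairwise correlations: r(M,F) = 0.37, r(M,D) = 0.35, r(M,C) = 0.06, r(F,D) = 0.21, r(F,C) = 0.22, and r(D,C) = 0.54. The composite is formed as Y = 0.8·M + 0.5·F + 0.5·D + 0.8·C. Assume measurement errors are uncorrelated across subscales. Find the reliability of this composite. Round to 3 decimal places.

0.784

Var(Y) = 0.8²·18.9² + 0.5²·4.9² + 0.5²·9.4² + 0.8²·24² + 2·[0.4·18.9·4.9·0.37 + 0.4·18.9·9.4·0.35 + 0.64·18.9·24·0.06 + 0.25·4.9·9.4·0.21 + 0.4·4.9·24·0.22 + 0.4·9.4·24·0.54] = 625.347 + 234.987 = 860.334.
Under uncorrelated errors the observed covariances equal the true-score covariances, so only the own-variance terms attenuate.
True-score variance = [0.8²·18.9²·0.91 + 0.5²·4.9²·0.66 + 0.5²·9.4²·0.63 + 0.8²·24²·0.58] + 234.987 = 439.729 + 234.987 = 674.716.
Reliability = 674.716 / 860.334 = 0.784.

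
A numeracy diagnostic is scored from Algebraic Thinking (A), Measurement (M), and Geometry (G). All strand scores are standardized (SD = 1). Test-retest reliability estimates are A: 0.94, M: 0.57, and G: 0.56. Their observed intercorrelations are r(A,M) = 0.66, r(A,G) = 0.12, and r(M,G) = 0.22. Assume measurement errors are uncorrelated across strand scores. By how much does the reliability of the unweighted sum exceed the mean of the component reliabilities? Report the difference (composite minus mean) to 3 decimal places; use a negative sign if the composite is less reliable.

0.124

Var(sum) = 3 + 2 = 5; true-score variance = 2.07 + 2 = 4.07; composite reliability = 0.8140.
Mean component reliability = 0.6900.
Difference = 0.8140 − 0.6900 = 0.124.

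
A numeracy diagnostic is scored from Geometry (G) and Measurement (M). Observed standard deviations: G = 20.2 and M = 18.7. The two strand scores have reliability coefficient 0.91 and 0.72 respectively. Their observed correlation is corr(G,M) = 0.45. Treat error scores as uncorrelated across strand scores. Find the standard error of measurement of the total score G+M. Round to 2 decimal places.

Var(total) = 757.73 + 339.966 = 1097.7.
True-score variance = 623.093 + 339.966 = 963.059, so reliability = 0.8773.
Error variance = 1097.7 − 963.059 = 134.637; SEM = √134.637 = 11.60.

11.60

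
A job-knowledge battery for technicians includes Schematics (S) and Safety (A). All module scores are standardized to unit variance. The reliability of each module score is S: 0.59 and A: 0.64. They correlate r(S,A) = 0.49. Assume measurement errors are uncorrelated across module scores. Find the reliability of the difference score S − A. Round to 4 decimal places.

Var(S−A) = 1 + 1 − 2·0.49 = 2 − 0.98 = 1.02.
Under uncorrelated errors the observed covariances equal the true-score covariances, so only the own-variance terms attenuate.
True-score variance = [0.59 + 0.64] − 0.98 = 1.23 − 0.98 = 0.25.
Reliability = 0.25 / 1.02 = 0.2451.

0.2451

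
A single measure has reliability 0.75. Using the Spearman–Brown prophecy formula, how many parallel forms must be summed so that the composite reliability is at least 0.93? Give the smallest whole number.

k ≥ ρ*(1−ρ₁)/(ρ₁(1−ρ*)) = 0.93·0.25 / (0.75·0.07) = 4.429.
Smallest integer k = 5.

5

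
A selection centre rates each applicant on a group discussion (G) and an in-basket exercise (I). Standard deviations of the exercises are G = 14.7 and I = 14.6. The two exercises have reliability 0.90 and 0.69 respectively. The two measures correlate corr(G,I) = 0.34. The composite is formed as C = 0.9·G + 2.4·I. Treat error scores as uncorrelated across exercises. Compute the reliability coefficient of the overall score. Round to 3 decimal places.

0.768

Var(C) = 0.9²·14.7² + 2.4²·14.6² + 2·[2.16·14.7·14.6·0.34] = 1402.83 + 315.234 = 1718.07.
Because errors are independent across components, Cov(Tᵢ,Tⱼ) = Cov(Xᵢ,Xⱼ); the off-diagonal part of the true-score variance is the same as above.
True-score variance = [0.9²·14.7²·0.90 + 2.4²·14.6²·0.69] + 315.234 = 1004.71 + 315.234 = 1319.95.
Reliability = 1319.95 / 1718.07 = 0.768.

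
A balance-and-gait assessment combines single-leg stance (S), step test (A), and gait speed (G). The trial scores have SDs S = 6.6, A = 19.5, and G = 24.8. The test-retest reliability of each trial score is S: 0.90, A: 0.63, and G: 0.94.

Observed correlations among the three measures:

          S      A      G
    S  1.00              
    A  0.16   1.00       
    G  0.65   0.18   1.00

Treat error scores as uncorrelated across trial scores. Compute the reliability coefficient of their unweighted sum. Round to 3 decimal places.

0.876

Var(S+A+G) = 6.6² + 19.5² + 24.8² + 2·[6.6·19.5·0.16 + 6.6·24.8·0.65 + 19.5·24.8·0.18] = 1038.85 + 428.064 = 1466.91.
With uncorrelated errors the cross-covariances are all true-score covariance, so they carry over unchanged; only the diagonal terms shrink to ρᵢσᵢ².
True-score variance = [6.6²·0.90 + 19.5²·0.63 + 24.8²·0.94] + 428.064 = 856.899 + 428.064 = 1284.96.
Reliability = 1284.96 / 1466.91 = 0.876.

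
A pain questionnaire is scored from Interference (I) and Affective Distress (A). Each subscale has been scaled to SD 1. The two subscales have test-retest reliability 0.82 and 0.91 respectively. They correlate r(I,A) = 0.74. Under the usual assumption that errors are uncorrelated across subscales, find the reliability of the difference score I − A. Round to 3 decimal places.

0.481

Var(I−A) = 1 + 1 − 2·0.74 = 2 − 1.48 = 0.52.
Because errors are independent across components, Cov(Tᵢ,Tⱼ) = Cov(Xᵢ,Xⱼ); the off-diagonal part of the true-score variance is the same as above.
True-score variance = [0.82 + 0.91] − 1.48 = 1.73 − 1.48 = 0.25.
Reliability = 0.25 / 0.52 = 0.481.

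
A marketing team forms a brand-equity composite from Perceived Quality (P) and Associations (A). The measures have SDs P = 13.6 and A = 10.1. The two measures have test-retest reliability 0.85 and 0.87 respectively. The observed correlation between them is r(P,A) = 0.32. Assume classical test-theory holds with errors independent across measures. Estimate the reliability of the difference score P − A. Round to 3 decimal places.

0.794

Var(P−A) = 13.6² + 10.1² − 2·13.6·10.1·0.32 = 286.97 − 87.9104 = 199.06.
Under uncorrelated errors the observed covariances equal the true-score covariances, so only the own-variance terms attenuate.
True-score variance = [13.6²·0.85 + 10.1²·0.87] − 87.9104 = 245.965 − 87.9104 = 158.054.
Reliability = 158.054 / 199.06 = 0.794.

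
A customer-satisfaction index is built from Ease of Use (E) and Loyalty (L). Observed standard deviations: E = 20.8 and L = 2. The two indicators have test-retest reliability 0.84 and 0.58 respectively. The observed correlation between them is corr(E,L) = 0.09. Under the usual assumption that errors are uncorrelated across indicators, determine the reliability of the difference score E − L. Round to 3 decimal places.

0.835

Var(E−L) = 20.8² + 2² − 2·20.8·2·0.09 = 436.64 − 7.488 = 429.152.
Because errors are independent across components, Cov(Tᵢ,Tⱼ) = Cov(Xᵢ,Xⱼ); the off-diagonal part of the true-score variance is the same as above.
True-score variance = [20.8²·0.84 + 2²·0.58] − 7.488 = 365.738 − 7.488 = 358.25.
Reliability = 358.25 / 429.152 = 0.835.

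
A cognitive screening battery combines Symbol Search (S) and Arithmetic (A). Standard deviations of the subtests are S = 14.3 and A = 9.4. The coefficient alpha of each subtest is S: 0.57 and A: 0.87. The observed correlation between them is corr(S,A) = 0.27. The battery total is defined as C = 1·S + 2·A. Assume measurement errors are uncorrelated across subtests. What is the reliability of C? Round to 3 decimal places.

Var(C) = 14.3² + 2²·9.4² + 2·[2·14.3·9.4·0.27] = 557.93 + 145.174 = 703.104.
Because errors are independent across components, Cov(Tᵢ,Tⱼ) = Cov(Xᵢ,Xⱼ); the off-diagonal part of the true-score variance is the same as above.
True-score variance = [14.3²·0.57 + 2²·9.4²·0.87] + 145.174 = 424.052 + 145.174 = 569.226.
Reliability = 569.226 / 703.104 = 0.810.

0.810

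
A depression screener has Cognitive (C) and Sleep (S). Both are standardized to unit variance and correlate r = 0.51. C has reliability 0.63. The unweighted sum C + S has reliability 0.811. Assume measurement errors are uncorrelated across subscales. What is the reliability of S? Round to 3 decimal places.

0.799

Var(C+S) = 2 + 2·0.51 = 3.020.
True-score variance = ρ_C + ρ_S + 2·0.51, so 0.811 = (0.63 + ρ_S + 1.02) / 3.020.
ρ_S = 0.811·3.020 − 0.63 − 1.02 = 0.799.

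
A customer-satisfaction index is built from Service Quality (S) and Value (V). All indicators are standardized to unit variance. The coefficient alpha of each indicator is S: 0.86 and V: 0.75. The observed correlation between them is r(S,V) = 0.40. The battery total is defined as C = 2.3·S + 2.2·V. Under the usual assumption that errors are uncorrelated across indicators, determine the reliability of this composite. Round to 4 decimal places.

Var(C) = 2.3² + 2.2² + 2·[5.06·0.40] = 10.13 + 4.048 = 14.178.
Under uncorrelated errors the observed covariances equal the true-score covariances, so only the own-variance terms attenuate.
True-score variance = [2.3²·0.86 + 2.2²·0.75] + 4.048 = 8.1794 + 4.048 = 12.2274.
Reliability = 12.2274 / 14.178 = 0.8624.

0.8624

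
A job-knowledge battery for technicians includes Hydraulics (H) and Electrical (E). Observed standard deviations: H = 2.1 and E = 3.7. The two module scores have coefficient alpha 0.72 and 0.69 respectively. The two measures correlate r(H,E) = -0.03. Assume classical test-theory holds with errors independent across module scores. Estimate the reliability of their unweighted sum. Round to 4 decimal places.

0.6893

Var(H+E) = 2.1² + 3.7² + 2·[2.1·3.7·(-0.03)] = 18.1 − 0.4662 = 17.6338.
Under uncorrelated errors the observed covariances equal the true-score covariances, so only the own-variance terms attenuate.
True-score variance = [2.1²·0.72 + 3.7²·0.69] − 0.4662 = 12.6213 − 0.4662 = 12.1551.
Reliability = 12.1551 / 17.6338 = 0.6893.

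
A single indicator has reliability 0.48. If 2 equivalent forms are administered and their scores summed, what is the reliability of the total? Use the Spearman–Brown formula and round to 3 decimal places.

ρ_k = kρ / (1 + (k−1)ρ) = 2·0.48 / (1 + 1·0.48) = 0.960 / 1.480 = 0.649.

0.649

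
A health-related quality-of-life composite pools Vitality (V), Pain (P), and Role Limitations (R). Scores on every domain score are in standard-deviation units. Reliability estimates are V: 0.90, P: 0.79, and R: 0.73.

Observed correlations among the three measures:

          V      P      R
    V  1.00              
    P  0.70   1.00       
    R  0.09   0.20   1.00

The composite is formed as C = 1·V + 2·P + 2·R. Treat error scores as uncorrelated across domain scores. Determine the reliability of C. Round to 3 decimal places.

Var(C) = 1 + 2² + 2² + 2·[2·0.70 + 2·0.09 + 4·0.20] = 9 + 4.76 = 13.76.
With uncorrelated errors the cross-covariances are all true-score covariance, so they carry over unchanged; only the diagonal terms shrink to ρᵢσᵢ².
True-score variance = [0.90 + 2²·0.79 + 2²·0.73] + 4.76 = 6.98 + 4.76 = 11.74.
Reliability = 11.74 / 13.76 = 0.853.

0.853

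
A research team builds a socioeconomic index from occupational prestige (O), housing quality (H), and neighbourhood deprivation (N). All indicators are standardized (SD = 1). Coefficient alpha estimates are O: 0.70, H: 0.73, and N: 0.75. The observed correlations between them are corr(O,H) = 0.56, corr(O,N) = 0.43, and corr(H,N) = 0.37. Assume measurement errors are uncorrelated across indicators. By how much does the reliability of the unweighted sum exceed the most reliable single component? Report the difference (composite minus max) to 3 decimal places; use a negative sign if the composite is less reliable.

0.107

Var(sum) = 3 + 2.72 = 5.72; true-score variance = 2.18 + 2.72 = 4.9; composite reliability = 0.8566.
Max component reliability = 0.7500.
Difference = 0.8566 − 0.7500 = 0.107.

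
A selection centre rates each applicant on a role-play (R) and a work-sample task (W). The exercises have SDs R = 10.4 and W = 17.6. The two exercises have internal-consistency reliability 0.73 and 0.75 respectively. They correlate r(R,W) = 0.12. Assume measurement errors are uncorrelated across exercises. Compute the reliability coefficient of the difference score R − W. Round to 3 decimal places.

Var(R−W) = 10.4² + 17.6² − 2·10.4·17.6·0.12 = 417.92 − 43.9296 = 373.99.
Under uncorrelated errors the observed covariances equal the true-score covariances, so only the own-variance terms attenuate.
True-score variance = [10.4²·0.73 + 17.6²·0.75] − 43.9296 = 311.277 − 43.9296 = 267.347.
Reliability = 267.347 / 373.99 = 0.715.

0.715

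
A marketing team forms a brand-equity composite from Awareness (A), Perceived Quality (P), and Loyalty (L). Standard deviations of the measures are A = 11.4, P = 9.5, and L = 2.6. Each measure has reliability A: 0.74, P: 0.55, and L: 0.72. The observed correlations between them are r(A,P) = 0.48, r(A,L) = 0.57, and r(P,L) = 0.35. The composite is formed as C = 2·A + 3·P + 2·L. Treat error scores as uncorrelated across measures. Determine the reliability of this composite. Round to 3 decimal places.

0.771

Var(C) = 2²·11.4² + 3²·9.5² + 2²·2.6² + 2·[6·11.4·9.5·0.48 + 4·11.4·2.6·0.57 + 6·9.5·2.6·0.35] = 1359.13 + 862.706 = 2221.84.
Under uncorrelated errors the observed covariances equal the true-score covariances, so only the own-variance terms attenuate.
True-score variance = [2²·11.4²·0.74 + 3²·9.5²·0.55 + 2²·2.6²·0.72] + 862.706 = 850.888 + 862.706 = 1713.59.
Reliability = 1713.59 / 2221.84 = 0.771.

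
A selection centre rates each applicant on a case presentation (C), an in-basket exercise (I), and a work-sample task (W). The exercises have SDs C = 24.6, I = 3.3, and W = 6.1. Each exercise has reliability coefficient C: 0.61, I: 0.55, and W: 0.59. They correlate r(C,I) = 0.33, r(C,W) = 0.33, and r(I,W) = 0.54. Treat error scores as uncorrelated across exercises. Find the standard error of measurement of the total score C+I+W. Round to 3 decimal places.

Var(total) = 653.26 + 174.359 = 827.619.
True-score variance = 397.091 + 174.359 = 571.45, so reliability = 0.6905.
Error variance = 827.619 − 571.45 = 256.169; SEM = √256.169 = 16.005.

16.005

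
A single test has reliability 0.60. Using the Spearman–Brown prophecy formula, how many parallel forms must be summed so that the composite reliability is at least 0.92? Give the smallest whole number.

k ≥ ρ*(1−ρ₁)/(ρ₁(1−ρ*)) = 0.92·0.40 / (0.60·0.08) = 7.667.
Smallest integer k = 8.

8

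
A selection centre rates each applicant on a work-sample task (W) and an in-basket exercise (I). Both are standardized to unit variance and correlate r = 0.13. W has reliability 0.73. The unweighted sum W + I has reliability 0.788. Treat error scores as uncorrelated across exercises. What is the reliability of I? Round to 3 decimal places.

Var(W+I) = 2 + 2·0.13 = 2.260.
True-score variance = ρ_W + ρ_I + 2·0.13, so 0.788 = (0.73 + ρ_I + 0.26) / 2.260.
ρ_I = 0.788·2.260 − 0.73 − 0.26 = 0.791.

0.791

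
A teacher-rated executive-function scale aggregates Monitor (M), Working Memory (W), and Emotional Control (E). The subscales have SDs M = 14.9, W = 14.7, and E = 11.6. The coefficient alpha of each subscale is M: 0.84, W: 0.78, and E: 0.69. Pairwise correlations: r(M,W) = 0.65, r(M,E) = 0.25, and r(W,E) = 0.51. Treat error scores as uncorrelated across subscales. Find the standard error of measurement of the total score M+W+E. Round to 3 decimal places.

11.170

Var(total) = 572.66 + 545.089 = 1117.75.
True-score variance = 447.885 + 545.089 = 992.974, so reliability = 0.8884.
Error variance = 1117.75 − 992.974 = 124.775; SEM = √124.775 = 11.170.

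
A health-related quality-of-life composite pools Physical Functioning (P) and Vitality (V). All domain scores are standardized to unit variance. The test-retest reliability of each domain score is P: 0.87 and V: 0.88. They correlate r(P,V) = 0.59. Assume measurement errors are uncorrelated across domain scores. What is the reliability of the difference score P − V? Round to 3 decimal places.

0.695

Var(P−V) = 1 + 1 − 2·0.59 = 2 − 1.18 = 0.82.
Because errors are independent across components, Cov(Tᵢ,Tⱼ) = Cov(Xᵢ,Xⱼ); the off-diagonal part of the true-score variance is the same as above.
True-score variance = [0.87 + 0.88] − 1.18 = 1.75 − 1.18 = 0.57.
Reliability = 0.57 / 0.82 = 0.695.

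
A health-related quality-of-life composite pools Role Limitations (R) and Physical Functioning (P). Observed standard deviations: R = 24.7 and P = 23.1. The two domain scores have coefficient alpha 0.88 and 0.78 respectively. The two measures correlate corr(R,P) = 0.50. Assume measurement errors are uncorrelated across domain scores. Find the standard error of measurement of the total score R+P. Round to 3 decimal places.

13.806

Var(total) = 1143.7 + 570.57 = 1714.27.
True-score variance = 953.095 + 570.57 = 1523.66, so reliability = 0.8888.
Error variance = 1714.27 − 1523.66 = 190.605; SEM = √190.605 = 13.806.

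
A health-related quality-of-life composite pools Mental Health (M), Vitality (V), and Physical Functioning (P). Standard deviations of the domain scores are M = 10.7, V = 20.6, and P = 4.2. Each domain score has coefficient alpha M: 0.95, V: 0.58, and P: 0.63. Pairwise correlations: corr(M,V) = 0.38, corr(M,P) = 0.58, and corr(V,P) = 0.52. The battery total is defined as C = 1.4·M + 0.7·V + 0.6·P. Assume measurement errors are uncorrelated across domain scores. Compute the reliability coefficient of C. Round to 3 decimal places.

Var(C) = 1.4²·10.7² + 0.7²·20.6² + 0.6²·4.2² + 2·[0.98·10.7·20.6·0.38 + 0.84·10.7·4.2·0.58 + 0.42·20.6·4.2·0.52] = 438.687 + 245.75 = 684.437.
Under uncorrelated errors the observed covariances equal the true-score covariances, so only the own-variance terms attenuate.
True-score variance = [1.4²·10.7²·0.95 + 0.7²·20.6²·0.58 + 0.6²·4.2²·0.63] + 245.75 = 337.784 + 245.75 = 583.535.
Reliability = 583.535 / 684.437 = 0.853.

0.853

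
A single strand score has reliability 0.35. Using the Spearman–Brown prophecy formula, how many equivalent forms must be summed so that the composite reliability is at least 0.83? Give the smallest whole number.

10

k ≥ ρ*(1−ρ₁)/(ρ₁(1−ρ*)) = 0.83·0.65 / (0.35·0.17) = 9.067.
Smallest integer k = 10.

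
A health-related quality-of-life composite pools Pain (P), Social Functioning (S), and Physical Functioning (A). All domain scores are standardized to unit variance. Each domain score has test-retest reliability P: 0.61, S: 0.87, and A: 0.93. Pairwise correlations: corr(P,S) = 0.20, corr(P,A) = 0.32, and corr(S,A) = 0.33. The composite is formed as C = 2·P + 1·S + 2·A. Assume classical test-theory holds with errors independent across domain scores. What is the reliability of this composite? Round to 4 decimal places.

Var(C) = 2² + 1 + 2² + 2·[2·0.20 + 4·0.32 + 2·0.33] = 9 + 4.68 = 13.68.
Because errors are independent across components, Cov(Tᵢ,Tⱼ) = Cov(Xᵢ,Xⱼ); the off-diagonal part of the true-score variance is the same as above.
True-score variance = [2²·0.61 + 0.87 + 2²·0.93] + 4.68 = 7.03 + 4.68 = 11.71.
Reliability = 11.71 / 13.68 = 0.8560.

0.8560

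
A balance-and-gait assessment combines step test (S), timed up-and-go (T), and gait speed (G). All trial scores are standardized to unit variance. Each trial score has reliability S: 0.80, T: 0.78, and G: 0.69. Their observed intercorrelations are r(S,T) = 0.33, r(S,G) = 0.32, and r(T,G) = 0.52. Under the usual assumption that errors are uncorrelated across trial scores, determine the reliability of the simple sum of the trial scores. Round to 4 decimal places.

0.8633

Var(S+T+G) = 3 + 2·[0.33 + 0.32 + 0.52] = 3 + 2.34 = 5.34.
Because errors are independent across components, Cov(Tᵢ,Tⱼ) = Cov(Xᵢ,Xⱼ); the off-diagonal part of the true-score variance is the same as above.
True-score variance = [0.80 + 0.78 + 0.69] + 2.34 = 2.27 + 2.34 = 4.61.
Reliability = 4.61 / 5.34 = 0.8633.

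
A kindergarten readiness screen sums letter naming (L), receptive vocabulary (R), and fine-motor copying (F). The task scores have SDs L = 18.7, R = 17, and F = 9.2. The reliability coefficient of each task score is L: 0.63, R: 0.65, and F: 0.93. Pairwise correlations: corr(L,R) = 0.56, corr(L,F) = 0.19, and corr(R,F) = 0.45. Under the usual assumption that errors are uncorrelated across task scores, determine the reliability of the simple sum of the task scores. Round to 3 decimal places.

Var(L+R+F) = 18.7² + 17² + 9.2² + 2·[18.7·17·0.56 + 18.7·9.2·0.19 + 17·9.2·0.45] = 723.33 + 562.183 = 1285.51.
Under uncorrelated errors the observed covariances equal the true-score covariances, so only the own-variance terms attenuate.
True-score variance = [18.7²·0.63 + 17²·0.65 + 9.2²·0.93] + 562.183 = 486.87 + 562.183 = 1049.05.
Reliability = 1049.05 / 1285.51 = 0.816.

0.816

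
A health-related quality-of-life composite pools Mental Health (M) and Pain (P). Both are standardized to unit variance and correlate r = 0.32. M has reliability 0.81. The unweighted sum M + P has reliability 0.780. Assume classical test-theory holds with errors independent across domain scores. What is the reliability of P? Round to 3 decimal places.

Var(M+P) = 2 + 2·0.32 = 2.640.
True-score variance = ρ_M + ρ_P + 2·0.32, so 0.780 = (0.81 + ρ_P + 0.64) / 2.640.
ρ_P = 0.780·2.640 − 0.81 − 0.64 = 0.609.

0.609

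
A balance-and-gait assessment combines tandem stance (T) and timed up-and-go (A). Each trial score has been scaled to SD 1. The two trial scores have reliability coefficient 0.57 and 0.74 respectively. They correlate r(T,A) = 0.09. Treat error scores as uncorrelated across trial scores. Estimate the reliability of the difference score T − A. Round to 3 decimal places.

0.621

Var(T−A) = 1 + 1 − 2·0.09 = 2 − 0.18 = 1.82.
Because errors are independent across components, Cov(Tᵢ,Tⱼ) = Cov(Xᵢ,Xⱼ); the off-diagonal part of the true-score variance is the same as above.
True-score variance = [0.57 + 0.74] − 0.18 = 1.31 − 0.18 = 1.13.
Reliability = 1.13 / 1.82 = 0.621.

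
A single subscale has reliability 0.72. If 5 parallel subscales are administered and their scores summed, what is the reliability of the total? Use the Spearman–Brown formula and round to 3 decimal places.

0.928

ρ_k = kρ / (1 + (k−1)ρ) = 5·0.72 / (1 + 4·0.72) = 3.600 / 3.880 = 0.928.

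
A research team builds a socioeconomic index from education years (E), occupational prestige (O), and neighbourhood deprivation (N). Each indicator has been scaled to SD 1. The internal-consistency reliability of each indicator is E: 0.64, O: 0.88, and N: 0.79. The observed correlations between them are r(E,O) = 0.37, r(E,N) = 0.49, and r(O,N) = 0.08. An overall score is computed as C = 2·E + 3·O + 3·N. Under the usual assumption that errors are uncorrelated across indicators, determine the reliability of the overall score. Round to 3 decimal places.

Var(C) = 2² + 3² + 3² + 2·[6·0.37 + 6·0.49 + 9·0.08] = 22 + 11.76 = 33.76.
Under uncorrelated errors the observed covariances equal the true-score covariances, so only the own-variance terms attenuate.
True-score variance = [2²·0.64 + 3²·0.88 + 3²·0.79] + 11.76 = 17.59 + 11.76 = 29.35.
Reliability = 29.35 / 33.76 = 0.869.

0.869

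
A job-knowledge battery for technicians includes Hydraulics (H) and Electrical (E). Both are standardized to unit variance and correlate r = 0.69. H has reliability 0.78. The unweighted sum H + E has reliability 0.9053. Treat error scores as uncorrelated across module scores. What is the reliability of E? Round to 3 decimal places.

0.900

Var(H+E) = 2 + 2·0.69 = 3.380.
True-score variance = ρ_H + ρ_E + 2·0.69, so 0.9053 = (0.78 + ρ_E + 1.38) / 3.380.
ρ_E = 0.9053·3.380 − 0.78 − 1.38 = 0.900.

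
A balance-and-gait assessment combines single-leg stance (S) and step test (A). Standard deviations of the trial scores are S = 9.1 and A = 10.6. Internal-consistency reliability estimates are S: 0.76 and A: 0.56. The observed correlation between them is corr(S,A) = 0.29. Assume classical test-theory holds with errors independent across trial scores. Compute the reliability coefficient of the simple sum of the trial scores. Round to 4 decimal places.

0.7240

Var(S+A) = 9.1² + 10.6² + 2·[9.1·10.6·0.29] = 195.17 + 55.9468 = 251.117.
With uncorrelated errors the cross-covariances are all true-score covariance, so they carry over unchanged; only the diagonal terms shrink to ρᵢσᵢ².
True-score variance = [9.1²·0.76 + 10.6²·0.56] + 55.9468 = 125.857 + 55.9468 = 181.804.
Reliability = 181.804 / 251.117 = 0.7240.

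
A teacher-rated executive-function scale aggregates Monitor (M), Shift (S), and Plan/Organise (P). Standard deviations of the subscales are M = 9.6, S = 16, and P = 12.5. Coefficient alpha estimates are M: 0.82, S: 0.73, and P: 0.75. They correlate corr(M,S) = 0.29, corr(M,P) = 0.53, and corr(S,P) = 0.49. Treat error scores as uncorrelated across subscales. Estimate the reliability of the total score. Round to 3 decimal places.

0.864

Var(M+S+P) = 9.6² + 16² + 12.5² + 2·[9.6·16·0.29 + 9.6·12.5·0.53 + 16·12.5·0.49] = 504.41 + 412.288 = 916.698.
With uncorrelated errors the cross-covariances are all true-score covariance, so they carry over unchanged; only the diagonal terms shrink to ρᵢσᵢ².
True-score variance = [9.6²·0.82 + 16²·0.73 + 12.5²·0.75] + 412.288 = 379.639 + 412.288 = 791.927.
Reliability = 791.927 / 916.698 = 0.864.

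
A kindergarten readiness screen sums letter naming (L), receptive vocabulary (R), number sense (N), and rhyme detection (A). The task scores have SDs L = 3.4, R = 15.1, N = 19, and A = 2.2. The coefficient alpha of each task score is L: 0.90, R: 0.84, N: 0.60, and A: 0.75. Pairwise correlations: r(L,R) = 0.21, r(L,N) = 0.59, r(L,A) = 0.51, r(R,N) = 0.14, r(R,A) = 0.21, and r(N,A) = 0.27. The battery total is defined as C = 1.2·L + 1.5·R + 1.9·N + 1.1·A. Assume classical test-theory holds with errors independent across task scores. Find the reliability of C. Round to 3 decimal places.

0.743

Var(C) = 1.2²·3.4² + 1.5²·15.1² + 1.9²·19² + 1.1²·2.2² + 2·[1.8·3.4·15.1·0.21 + 2.28·3.4·19·0.59 + 1.32·3.4·2.2·0.51 + 2.85·15.1·19·0.14 + 1.65·15.1·2.2·0.21 + 2.09·19·2.2·0.27] = 1838.74 + 521.827 = 2360.56.
With uncorrelated errors the cross-covariances are all true-score covariance, so they carry over unchanged; only the diagonal terms shrink to ρᵢσᵢ².
True-score variance = [1.2²·3.4²·0.90 + 1.5²·15.1²·0.84 + 1.9²·19²·0.60 + 1.1²·2.2²·0.75] + 521.827 = 1232.24 + 521.827 = 1754.07.
Reliability = 1754.07 / 2360.56 = 0.743.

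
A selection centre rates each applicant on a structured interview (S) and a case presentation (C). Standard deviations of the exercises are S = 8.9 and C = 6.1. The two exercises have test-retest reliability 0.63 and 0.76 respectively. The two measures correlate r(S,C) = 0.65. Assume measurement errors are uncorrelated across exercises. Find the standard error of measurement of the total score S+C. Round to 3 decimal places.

Var(total) = 116.42 + 70.577 = 186.997.
True-score variance = 78.1819 + 70.577 = 148.759, so reliability = 0.7955.
Error variance = 186.997 − 148.759 = 38.2381; SEM = √38.2381 = 6.184.

6.184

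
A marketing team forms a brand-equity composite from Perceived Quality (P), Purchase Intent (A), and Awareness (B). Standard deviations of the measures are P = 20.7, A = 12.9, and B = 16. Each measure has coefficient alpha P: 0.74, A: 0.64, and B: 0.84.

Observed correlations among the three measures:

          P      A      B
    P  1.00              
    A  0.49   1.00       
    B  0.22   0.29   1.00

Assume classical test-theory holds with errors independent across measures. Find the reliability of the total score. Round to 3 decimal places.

Var(P+A+B) = 20.7² + 12.9² + 16² + 2·[20.7·12.9·0.49 + 20.7·16·0.22 + 12.9·16·0.29] = 850.9 + 527.129 = 1378.03.
Because errors are independent across components, Cov(Tᵢ,Tⱼ) = Cov(Xᵢ,Xⱼ); the off-diagonal part of the true-score variance is the same as above.
True-score variance = [20.7²·0.74 + 12.9²·0.64 + 16²·0.84] + 527.129 = 638.625 + 527.129 = 1165.75.
Reliability = 1165.75 / 1378.03 = 0.846.

0.846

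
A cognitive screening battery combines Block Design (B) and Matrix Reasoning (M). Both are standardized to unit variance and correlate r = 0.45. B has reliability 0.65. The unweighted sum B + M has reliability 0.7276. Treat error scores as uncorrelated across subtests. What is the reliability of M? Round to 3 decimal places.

Var(B+M) = 2 + 2·0.45 = 2.900.
True-score variance = ρ_B + ρ_M + 2·0.45, so 0.7276 = (0.65 + ρ_M + 0.90) / 2.900.
ρ_M = 0.7276·2.900 − 0.65 − 0.90 = 0.560.

0.560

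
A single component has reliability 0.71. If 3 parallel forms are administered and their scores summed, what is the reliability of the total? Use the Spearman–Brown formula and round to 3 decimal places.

ρ_k = kρ / (1 + (k−1)ρ) = 3·0.71 / (1 + 2·0.71) = 2.130 / 2.420 = 0.880.

0.880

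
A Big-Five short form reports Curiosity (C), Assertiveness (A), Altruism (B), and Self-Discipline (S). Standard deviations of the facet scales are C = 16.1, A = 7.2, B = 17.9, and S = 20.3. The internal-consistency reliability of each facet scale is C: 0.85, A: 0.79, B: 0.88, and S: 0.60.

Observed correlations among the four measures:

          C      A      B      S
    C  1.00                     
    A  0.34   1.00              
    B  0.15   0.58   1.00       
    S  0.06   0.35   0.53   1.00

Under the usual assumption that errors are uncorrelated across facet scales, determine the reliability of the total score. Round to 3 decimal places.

Var(C+A+B+S) = 16.1² + 7.2² + 17.9² + 20.3² + 2·[16.1·7.2·0.34 + 16.1·17.9·0.15 + 16.1·20.3·0.06 + 7.2·17.9·0.58 + 7.2·20.3·0.35 + 17.9·20.3·0.53] = 1043.55 + 841.487 = 1885.04.
Because errors are independent across components, Cov(Tᵢ,Tⱼ) = Cov(Xᵢ,Xⱼ); the off-diagonal part of the true-score variance is the same as above.
True-score variance = [16.1²·0.85 + 7.2²·0.79 + 17.9²·0.88 + 20.3²·0.60] + 841.487 = 790.497 + 841.487 = 1631.98.
Reliability = 1631.98 / 1885.04 = 0.866.

0.866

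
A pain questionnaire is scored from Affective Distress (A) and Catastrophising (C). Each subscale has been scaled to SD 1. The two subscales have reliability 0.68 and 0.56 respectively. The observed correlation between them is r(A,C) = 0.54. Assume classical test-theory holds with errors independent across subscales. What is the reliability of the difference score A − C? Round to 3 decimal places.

0.174

Var(A−C) = 1 + 1 − 2·0.54 = 2 − 1.08 = 0.92.
Under uncorrelated errors the observed covariances equal the true-score covariances, so only the own-variance terms attenuate.
True-score variance = [0.68 + 0.56] − 1.08 = 1.24 − 1.08 = 0.16.
Reliability = 0.16 / 0.92 = 0.174.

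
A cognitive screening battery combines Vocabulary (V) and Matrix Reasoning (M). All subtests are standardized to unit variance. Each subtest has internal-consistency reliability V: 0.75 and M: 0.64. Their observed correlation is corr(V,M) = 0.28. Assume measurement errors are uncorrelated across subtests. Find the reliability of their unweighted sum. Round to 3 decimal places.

0.762

Var(V+M) = 2 + 2·[0.28] = 2 + 0.56 = 2.56.
With uncorrelated errors the cross-covariances are all true-score covariance, so they carry over unchanged; only the diagonal terms shrink to ρᵢσᵢ².
True-score variance = [0.75 + 0.64] + 0.56 = 1.39 + 0.56 = 1.95.
Reliability = 1.95 / 2.56 = 0.762.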